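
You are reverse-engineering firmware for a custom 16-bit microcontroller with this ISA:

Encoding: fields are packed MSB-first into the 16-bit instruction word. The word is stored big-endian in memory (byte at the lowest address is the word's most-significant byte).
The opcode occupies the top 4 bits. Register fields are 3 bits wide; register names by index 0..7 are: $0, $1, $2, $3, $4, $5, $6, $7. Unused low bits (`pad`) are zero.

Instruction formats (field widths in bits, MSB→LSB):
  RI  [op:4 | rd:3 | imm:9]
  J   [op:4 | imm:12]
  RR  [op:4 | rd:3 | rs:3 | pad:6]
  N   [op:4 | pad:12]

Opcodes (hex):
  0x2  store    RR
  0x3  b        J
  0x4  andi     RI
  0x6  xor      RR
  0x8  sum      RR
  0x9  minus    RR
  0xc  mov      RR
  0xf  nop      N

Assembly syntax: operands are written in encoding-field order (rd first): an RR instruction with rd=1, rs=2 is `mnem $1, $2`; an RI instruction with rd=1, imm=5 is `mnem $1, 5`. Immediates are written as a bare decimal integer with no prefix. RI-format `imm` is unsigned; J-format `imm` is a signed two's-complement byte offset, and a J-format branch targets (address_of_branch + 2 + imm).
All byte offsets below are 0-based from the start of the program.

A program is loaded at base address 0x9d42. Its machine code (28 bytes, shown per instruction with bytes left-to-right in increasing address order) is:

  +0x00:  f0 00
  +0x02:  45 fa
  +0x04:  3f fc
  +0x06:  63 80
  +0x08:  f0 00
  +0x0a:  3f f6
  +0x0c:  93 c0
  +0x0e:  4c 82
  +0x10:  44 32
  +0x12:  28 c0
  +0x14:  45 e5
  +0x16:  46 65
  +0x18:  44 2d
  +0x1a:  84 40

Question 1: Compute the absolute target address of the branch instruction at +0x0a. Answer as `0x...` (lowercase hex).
0x9d44

off 0x0a: read 3f f6 as big → 0x3ff6
  op=0x3ff6>>12=0x3 ⇒ b (J)
  [11:0] imm=4086 (s12→-10) = -10
  target = base 0x9d42 + off 0x0a + 2 + imm -10 = 0x9d44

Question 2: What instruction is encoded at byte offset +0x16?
andi $3, 101

+0x16: 46 65 ⇒ word 0x4665 (big)
  opcode bits[15:12]=0x4: andi/RI
  [11:9] rd=3 = $3
  [8:0] imm=101 = 101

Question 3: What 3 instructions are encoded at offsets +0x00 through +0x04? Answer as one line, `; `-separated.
@+00  big-endian(f0 00) = 0xf000
  opcode bits[15:12]=0xf: nop/N
@+02  big-endian(45 fa) = 0x45fa
  opcode bits[15:12]=0x4: andi/RI
  rd: (w>>9)&0x7=0x2 → $2
  imm: (w>>0)&0x1ff=0x1fa → 506
@+04  big-endian(3f fc) = 0x3ffc
  opcode bits[15:12]=0x3: b/J
  imm: (w>>0)&0xfff=0xffc (s12→-4) → -4

nop; andi $2, 506; b -4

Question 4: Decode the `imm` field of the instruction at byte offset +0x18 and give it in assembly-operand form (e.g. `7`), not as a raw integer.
+0x18: 44 2d ⇒ word 0x442d (big)
  opcode bits[15:12]=0x4: andi/RI
  rd@[11:9]=0x2 ⇒ $2
  imm@[8:0]=0x2d ⇒ 45

45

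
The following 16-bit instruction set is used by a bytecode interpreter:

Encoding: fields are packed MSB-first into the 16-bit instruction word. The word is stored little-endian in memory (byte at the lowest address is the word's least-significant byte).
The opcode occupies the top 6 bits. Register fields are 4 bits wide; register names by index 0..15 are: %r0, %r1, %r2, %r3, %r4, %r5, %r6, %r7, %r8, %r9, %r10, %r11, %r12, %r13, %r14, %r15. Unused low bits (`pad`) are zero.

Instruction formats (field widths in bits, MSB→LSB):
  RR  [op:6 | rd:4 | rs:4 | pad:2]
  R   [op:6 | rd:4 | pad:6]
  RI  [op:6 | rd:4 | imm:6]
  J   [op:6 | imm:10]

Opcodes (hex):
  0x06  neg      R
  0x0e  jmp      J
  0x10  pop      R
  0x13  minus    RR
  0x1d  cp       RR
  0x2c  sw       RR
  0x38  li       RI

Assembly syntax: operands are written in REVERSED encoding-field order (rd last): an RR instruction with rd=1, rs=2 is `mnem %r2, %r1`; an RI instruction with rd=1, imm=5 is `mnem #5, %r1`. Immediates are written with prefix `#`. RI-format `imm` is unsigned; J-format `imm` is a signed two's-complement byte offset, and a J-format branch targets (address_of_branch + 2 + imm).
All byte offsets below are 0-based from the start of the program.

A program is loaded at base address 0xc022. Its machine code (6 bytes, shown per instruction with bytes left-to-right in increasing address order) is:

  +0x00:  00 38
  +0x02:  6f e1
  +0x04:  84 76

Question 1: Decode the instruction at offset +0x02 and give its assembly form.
li #47, %r5

off 0x02: read 6f e1 as little → 0xe16f
  opcode bits[15:10]=0x38: li/RI
  rd: (w>>6)&0xf=0x5 → %r5
  imm: (w>>0)&0x3f=0x2f → #47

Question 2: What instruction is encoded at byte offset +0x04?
@+04  little-endian(84 76) = 0x7684
  op=0x7684>>10=0x1d ⇒ cp (RR)
  [9:6] rd=10 = %r10
  [5:2] rs=1 = %r1

cp %r1, %r10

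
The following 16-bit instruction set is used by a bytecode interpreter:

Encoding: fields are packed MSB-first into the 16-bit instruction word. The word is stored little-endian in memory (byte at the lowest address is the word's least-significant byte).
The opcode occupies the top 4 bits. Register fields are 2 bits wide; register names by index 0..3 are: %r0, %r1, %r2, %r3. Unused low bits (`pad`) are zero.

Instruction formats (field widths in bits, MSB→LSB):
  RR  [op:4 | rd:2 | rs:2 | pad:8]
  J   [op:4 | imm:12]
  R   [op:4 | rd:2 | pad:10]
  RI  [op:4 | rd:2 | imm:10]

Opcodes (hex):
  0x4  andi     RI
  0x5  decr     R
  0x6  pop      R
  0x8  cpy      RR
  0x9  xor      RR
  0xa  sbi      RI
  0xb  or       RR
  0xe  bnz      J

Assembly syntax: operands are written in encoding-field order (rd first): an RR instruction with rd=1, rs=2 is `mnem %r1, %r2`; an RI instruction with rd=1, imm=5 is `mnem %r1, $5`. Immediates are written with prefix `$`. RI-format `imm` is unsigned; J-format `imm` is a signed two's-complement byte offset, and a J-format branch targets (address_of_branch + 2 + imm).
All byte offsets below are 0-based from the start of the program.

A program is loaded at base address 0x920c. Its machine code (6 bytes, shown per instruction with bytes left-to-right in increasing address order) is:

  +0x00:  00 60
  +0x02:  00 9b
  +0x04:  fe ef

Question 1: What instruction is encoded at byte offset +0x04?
bnz $-2

+0x04: fe ef ⇒ word 0xeffe (little)
  top 4b → 0xe → bnz [J]
  [11:0] imm=4094 (s12→-2) = $-2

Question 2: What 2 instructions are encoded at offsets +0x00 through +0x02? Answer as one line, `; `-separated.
[00] 00 60 → 0x6000
  op=0x6000>>12=0x6 ⇒ pop (R)
  [11:10] rd=0 = %r0
[02] 00 9b → 0x9b00
  op=0x9b00>>12=0x9 ⇒ xor (RR)
  [11:10] rd=2 = %r2
  [9:8] rs=3 = %r3

pop %r0; xor %r2, %r3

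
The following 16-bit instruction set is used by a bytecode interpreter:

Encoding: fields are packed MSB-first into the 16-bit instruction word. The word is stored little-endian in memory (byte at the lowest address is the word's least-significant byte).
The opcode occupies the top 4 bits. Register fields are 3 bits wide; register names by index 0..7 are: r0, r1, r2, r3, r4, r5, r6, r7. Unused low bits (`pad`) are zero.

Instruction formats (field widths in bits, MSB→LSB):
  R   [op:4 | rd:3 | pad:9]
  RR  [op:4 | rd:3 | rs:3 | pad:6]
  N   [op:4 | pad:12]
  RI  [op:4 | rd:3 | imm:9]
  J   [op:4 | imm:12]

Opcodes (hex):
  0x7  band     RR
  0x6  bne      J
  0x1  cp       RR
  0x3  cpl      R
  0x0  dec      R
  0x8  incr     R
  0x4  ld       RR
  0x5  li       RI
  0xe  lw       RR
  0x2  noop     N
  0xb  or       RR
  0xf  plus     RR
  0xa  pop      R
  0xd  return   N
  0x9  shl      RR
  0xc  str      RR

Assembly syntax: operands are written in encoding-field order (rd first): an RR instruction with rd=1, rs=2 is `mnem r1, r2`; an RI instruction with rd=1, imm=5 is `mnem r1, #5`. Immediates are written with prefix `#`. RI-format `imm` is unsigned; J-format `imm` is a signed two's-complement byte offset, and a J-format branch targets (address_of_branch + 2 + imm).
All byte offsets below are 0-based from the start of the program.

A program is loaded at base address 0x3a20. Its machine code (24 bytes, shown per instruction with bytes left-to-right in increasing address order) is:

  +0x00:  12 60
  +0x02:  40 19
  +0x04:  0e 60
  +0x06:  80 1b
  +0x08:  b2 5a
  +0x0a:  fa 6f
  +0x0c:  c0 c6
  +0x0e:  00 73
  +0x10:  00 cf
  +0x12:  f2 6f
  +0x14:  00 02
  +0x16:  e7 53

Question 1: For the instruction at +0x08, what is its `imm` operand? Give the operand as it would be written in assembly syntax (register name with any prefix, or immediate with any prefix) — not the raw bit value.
+0x08: b2 5a ⇒ word 0x5ab2 (little)
  op=0x5ab2>>12=0x5 ⇒ li (RI)
  rd@[11:9]=0x5 ⇒ r5
  imm@[8:0]=0xb2 ⇒ #178

#178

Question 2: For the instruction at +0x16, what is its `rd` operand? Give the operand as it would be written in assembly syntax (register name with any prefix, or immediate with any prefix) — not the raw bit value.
+0x16: e7 53 ⇒ word 0x53e7 (little)
  opcode bits[15:12]=0x5: li/RI
  rd@[11:9]=0x1 ⇒ r1
  imm@[8:0]=0x1e7 ⇒ #487

r1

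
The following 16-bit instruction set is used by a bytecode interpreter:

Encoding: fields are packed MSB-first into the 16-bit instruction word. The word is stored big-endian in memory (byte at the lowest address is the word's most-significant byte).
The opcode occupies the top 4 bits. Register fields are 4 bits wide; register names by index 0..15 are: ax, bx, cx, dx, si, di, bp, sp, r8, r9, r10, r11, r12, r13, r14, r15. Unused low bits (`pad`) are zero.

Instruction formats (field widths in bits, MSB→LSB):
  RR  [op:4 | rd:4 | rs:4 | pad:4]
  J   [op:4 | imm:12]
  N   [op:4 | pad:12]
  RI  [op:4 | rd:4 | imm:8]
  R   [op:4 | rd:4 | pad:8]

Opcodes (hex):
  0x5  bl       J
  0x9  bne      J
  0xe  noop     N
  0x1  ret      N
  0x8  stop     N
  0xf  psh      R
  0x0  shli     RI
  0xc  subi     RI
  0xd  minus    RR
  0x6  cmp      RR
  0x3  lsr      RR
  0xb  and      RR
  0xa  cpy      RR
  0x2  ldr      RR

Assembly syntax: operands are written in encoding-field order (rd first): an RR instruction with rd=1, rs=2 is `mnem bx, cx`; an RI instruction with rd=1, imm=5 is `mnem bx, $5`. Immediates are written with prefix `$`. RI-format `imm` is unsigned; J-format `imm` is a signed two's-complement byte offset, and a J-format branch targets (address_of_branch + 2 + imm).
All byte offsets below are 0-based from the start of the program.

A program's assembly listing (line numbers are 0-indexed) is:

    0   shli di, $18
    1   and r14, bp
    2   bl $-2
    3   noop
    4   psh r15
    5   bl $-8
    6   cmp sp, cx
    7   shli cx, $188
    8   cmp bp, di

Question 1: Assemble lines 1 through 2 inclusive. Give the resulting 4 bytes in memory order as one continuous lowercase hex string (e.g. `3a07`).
line 1 (and): pack op=0xb:4|rd=14:4|rs=6:4|pad=0:4 = 0xbe60; big→ be 60
line 2 (bl): pack op=0x5:4|imm=-2:12 = 0x5ffe; big→ 5f fe

be605ffe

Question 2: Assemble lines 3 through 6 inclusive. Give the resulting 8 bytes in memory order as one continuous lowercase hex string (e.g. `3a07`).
e000ff005ff86720

line 3 (noop): pack op=0xe:4|pad=0:12 = 0xe000; big→ e0 00
line 4 (psh): pack op=0xf:4|rd=15:4|pad=0:8 = 0xff00; big→ ff 00
line 5 (bl): pack op=0x5:4|imm=-8:12 = 0x5ff8; big→ 5f f8
line 6 (cmp): pack op=0x6:4|rd=7:4|rs=2:4|pad=0:4 = 0x6720; big→ 67 20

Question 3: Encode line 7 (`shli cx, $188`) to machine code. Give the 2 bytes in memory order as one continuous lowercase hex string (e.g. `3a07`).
line 7 (shli): pack op=0x0:4|rd=2:4|imm=188:8 = 0x02bc; big→ 02 bc

02bc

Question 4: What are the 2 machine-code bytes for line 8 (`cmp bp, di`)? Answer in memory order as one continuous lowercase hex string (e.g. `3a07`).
6650

line 8 (cmp): pack op=0x6:4|rd=6:4|rs=5:4|pad=0:4 = 0x6650; big→ 66 50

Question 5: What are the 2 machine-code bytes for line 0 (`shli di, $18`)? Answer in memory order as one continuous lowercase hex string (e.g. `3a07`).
0. shli fields op=0x0:4|rd=5:4|imm=18:8 → word 0512h → 05 12

0512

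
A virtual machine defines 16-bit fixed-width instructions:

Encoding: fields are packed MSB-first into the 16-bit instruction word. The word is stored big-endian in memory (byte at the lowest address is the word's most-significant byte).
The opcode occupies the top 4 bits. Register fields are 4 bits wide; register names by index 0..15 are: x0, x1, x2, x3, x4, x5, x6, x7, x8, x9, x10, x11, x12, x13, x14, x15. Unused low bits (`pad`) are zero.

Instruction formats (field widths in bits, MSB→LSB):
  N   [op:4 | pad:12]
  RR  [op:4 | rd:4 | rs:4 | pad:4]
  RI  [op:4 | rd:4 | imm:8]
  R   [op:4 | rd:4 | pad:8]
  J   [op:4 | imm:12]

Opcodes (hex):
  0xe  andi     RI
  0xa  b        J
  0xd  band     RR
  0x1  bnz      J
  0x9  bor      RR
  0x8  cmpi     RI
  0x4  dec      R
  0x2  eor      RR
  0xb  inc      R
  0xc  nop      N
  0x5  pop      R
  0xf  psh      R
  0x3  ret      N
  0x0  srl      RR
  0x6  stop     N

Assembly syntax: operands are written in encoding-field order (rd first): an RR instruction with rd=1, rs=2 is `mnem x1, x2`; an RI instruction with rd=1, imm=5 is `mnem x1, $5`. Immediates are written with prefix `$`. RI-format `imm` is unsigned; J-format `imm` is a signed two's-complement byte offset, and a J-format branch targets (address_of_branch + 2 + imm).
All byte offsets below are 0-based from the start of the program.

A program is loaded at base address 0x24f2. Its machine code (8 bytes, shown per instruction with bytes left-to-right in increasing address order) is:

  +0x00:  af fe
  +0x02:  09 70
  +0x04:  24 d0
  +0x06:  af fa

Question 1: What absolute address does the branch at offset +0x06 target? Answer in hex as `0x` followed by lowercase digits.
0x24f4

off 0x06: read af fa as big → 0xaffa
  opcode bits[15:12]=0xa: b/J
  imm: (w>>0)&0xfff=0xffa (s12→-6) → $-6
  target = base 0x24f2 + off 0x06 + 2 + imm -6 = 0x24f4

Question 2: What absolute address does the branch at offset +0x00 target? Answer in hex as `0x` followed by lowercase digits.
+0x00: af fe ⇒ word 0xaffe (big)
  op=0xaffe>>12=0xa ⇒ b (J)
  [11:0] imm=4094 (s12→-2) = $-2
  target = base 0x24f2 + off 0x00 + 2 + imm -2 = 0x24f2

0x24f2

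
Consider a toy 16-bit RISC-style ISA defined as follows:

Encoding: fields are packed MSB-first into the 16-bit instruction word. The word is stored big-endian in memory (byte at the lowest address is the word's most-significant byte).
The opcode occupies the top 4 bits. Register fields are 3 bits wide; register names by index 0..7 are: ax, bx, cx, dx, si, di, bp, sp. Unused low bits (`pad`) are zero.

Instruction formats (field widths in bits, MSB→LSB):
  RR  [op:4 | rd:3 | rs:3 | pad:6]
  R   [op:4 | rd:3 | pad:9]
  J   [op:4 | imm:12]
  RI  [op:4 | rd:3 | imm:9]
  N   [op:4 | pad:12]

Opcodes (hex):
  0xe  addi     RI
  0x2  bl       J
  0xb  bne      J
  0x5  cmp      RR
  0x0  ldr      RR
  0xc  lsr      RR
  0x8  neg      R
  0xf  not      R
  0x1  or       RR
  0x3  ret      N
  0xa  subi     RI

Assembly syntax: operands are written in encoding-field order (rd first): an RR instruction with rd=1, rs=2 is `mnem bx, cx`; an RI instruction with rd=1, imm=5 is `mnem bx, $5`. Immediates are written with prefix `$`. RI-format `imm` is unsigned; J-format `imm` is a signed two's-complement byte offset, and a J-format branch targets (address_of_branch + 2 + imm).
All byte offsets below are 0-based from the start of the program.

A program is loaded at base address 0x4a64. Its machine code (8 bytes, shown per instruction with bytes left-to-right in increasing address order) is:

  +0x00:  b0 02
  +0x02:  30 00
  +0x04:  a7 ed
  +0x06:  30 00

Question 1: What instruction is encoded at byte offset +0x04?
subi dx, $493

[04] a7 ed → 0xa7ed
  opcode bits[15:12]=0xa: subi/RI
  rd@[11:9]=0x3 ⇒ dx
  imm@[8:0]=0x1ed ⇒ $493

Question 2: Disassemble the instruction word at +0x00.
bne $2

+0x00: b0 02 ⇒ word 0xb002 (big)
  top 4b → 0xb → bne [J]
  [11:0] imm=2 = $2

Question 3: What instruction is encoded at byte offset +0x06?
ret

off 0x06: read 30 00 as big → 0x3000
  opcode bits[15:12]=0x3: ret/N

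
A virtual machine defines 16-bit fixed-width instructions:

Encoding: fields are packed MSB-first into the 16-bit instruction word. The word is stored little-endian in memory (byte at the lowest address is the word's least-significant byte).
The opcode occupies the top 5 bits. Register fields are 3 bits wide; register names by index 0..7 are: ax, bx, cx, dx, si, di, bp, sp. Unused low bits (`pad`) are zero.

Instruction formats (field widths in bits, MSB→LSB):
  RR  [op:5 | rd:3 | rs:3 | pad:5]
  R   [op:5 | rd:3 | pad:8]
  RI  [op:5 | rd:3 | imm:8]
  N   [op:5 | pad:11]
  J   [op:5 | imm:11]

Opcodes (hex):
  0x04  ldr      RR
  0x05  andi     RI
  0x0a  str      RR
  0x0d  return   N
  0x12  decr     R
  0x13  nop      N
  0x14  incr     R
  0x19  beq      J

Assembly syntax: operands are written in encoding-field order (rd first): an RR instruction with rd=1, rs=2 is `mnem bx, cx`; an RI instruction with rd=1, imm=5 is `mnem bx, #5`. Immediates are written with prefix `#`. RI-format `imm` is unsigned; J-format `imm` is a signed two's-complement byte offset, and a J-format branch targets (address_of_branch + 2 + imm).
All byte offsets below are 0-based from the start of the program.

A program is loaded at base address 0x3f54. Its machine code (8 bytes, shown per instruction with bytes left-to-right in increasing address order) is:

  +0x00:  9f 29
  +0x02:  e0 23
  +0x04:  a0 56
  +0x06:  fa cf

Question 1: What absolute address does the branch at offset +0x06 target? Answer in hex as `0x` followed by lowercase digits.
+0x06: fa cf ⇒ word 0xcffa (little)
  opcode bits[15:11]=0x19: beq/J
  imm: (w>>0)&0x7ff=0x7fa (s11→-6) → #-6
  target = base 0x3f54 + off 0x06 + 2 + imm -6 = 0x3f56

0x3f56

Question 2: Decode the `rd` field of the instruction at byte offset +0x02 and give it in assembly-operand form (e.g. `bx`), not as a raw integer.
dx

+0x02: e0 23 ⇒ word 0x23e0 (little)
  opcode bits[15:11]=0x4: ldr/RR
  rd: (w>>8)&0x7=0x3 → dx
  rs: (w>>5)&0x7=0x7 → sp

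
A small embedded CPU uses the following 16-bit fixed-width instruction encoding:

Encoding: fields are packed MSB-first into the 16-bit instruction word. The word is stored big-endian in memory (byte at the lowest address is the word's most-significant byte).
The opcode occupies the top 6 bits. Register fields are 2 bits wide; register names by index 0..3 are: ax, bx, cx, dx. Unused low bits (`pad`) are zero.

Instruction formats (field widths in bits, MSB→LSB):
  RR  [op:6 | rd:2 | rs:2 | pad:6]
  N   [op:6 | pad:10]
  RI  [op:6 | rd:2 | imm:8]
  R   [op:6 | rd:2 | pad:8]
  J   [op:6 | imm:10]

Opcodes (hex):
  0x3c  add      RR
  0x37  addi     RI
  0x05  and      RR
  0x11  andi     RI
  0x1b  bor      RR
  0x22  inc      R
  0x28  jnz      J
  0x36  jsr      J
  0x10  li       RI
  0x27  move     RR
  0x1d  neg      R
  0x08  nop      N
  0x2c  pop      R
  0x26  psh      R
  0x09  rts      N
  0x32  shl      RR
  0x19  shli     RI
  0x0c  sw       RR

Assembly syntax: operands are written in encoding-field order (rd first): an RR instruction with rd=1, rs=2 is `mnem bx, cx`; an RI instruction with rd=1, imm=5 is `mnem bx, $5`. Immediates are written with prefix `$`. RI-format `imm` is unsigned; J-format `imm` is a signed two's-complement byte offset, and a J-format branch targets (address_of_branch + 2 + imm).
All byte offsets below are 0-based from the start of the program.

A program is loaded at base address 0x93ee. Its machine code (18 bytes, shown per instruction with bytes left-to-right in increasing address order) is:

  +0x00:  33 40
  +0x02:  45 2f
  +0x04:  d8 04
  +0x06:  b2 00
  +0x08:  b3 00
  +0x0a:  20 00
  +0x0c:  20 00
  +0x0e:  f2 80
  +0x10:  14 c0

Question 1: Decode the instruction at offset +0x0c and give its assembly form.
[0c] 20 00 → 0x2000
  op=0x2000>>10=0x8 ⇒ nop (N)

nop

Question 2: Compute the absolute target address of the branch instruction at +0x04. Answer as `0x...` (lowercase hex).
+0x04: d8 04 ⇒ word 0xd804 (big)
  op=0xd804>>10=0x36 ⇒ jsr (J)
  imm@[9:0]=0x4 ⇒ $4
  target = base 0x93ee + off 0x04 + 2 + imm 4 = 0x93f8

0x93f8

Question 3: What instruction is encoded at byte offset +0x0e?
@+0e  big-endian(f2 80) = 0xf280
  opcode bits[15:10]=0x3c: add/RR
  rd: (w>>8)&0x3=0x2 → cx
  rs: (w>>6)&0x3=0x2 → cx

add cx, cx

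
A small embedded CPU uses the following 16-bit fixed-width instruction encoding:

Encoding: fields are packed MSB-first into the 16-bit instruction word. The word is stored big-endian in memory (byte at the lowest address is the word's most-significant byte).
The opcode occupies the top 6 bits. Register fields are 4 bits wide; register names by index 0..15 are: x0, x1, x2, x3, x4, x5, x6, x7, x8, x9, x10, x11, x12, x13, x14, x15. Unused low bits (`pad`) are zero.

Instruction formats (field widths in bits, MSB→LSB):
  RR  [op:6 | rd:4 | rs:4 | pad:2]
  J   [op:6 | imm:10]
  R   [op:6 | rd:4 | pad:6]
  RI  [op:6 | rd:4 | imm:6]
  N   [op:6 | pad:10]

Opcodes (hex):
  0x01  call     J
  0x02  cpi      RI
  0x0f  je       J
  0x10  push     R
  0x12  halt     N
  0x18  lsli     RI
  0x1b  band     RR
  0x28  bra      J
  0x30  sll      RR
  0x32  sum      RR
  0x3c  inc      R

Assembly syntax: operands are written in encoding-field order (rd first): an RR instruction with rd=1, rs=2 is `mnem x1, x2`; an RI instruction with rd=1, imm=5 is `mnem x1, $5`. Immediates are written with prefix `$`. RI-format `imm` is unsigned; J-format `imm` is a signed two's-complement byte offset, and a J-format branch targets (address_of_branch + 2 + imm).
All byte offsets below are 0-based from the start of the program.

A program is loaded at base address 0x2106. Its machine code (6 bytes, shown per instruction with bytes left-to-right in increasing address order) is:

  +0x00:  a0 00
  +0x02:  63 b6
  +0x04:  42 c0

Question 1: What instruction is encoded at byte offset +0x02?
[02] 63 b6 → 0x63b6
  op=0x63b6>>10=0x18 ⇒ lsli (RI)
  rd@[9:6]=0xe ⇒ x14
  imm@[5:0]=0x36 ⇒ $54

lsli x14, $54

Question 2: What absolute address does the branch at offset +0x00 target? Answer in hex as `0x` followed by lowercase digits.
0x2108

off 0x00: read a0 00 as big → 0xa000
  op=0xa000>>10=0x28 ⇒ bra (J)
  [9:0] imm=0 = $0
  target = base 0x2106 + off 0x00 + 2 + imm 0 = 0x2108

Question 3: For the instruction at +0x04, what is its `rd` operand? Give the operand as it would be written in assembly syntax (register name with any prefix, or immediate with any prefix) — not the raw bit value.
x11

[04] 42 c0 → 0x42c0
  opcode bits[15:10]=0x10: push/R
  rd: (w>>6)&0xf=0xb → x11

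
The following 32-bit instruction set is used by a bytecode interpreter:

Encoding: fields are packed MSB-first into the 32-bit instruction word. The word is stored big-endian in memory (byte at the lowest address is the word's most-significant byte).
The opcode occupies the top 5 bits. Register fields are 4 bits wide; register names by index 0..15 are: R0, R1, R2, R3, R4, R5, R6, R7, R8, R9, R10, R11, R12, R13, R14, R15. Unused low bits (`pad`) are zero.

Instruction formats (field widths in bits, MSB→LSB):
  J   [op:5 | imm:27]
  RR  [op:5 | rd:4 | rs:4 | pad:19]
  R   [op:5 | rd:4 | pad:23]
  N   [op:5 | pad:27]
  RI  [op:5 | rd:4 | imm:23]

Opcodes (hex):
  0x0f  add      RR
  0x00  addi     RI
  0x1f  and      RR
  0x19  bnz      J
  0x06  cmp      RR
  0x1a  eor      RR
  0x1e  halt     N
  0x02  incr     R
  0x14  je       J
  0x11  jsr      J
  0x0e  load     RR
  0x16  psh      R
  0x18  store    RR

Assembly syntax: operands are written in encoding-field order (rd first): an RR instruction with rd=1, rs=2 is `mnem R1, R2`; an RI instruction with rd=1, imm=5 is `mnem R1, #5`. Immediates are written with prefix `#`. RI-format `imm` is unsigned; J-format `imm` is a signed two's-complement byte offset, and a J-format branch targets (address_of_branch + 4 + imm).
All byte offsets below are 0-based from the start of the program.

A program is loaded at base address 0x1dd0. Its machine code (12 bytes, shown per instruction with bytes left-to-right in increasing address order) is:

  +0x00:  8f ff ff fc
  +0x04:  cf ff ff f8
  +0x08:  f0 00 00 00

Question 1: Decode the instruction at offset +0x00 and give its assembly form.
jsr #-4

@+00  big-endian(8f ff ff fc) = 0x8ffffffc
  top 5b → 0x11 → jsr [J]
  imm@[26:0]=0x7fffffc (s27→-4) ⇒ #-4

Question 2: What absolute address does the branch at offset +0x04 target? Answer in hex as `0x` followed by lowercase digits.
0x1dd0

+0x04: cf ff ff f8 ⇒ word 0xcffffff8 (big)
  op=0xcffffff8>>27=0x19 ⇒ bnz (J)
  imm: (w>>0)&0x7ffffff=0x7fffff8 (s27→-8) → #-8
  target = base 0x1dd0 + off 0x04 + 4 + imm -8 = 0x1dd0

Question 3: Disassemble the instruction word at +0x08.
+0x08: f0 00 00 00 ⇒ word 0xf0000000 (big)
  op=0xf0000000>>27=0x1e ⇒ halt (N)

halt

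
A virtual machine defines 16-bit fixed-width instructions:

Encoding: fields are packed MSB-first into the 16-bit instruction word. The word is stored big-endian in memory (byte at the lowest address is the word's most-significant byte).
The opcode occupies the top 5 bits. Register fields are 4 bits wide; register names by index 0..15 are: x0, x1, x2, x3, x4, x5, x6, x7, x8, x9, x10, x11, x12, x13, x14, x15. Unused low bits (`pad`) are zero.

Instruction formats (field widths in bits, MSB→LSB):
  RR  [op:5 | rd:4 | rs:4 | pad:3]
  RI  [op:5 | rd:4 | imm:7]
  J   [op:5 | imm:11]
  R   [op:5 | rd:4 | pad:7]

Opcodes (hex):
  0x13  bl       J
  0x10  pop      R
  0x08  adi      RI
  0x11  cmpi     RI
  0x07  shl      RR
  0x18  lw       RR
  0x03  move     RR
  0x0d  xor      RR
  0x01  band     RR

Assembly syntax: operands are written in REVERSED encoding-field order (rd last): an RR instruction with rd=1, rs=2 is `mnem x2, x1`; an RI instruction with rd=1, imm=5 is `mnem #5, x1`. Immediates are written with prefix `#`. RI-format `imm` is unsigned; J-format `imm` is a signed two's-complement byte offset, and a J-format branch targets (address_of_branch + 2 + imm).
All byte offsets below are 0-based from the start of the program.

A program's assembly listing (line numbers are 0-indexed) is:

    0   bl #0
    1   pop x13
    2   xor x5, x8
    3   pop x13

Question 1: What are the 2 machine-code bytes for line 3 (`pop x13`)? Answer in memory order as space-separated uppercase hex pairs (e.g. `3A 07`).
86 80

3. pop fields op=0x10:5|rd=13:4|pad=0:7 → word 8680h → 86 80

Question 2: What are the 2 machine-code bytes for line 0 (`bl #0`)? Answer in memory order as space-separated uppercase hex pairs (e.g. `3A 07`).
line 0 (bl): pack op=0x13:5|imm=0:11 = 0x9800; big→ 98 00

98 00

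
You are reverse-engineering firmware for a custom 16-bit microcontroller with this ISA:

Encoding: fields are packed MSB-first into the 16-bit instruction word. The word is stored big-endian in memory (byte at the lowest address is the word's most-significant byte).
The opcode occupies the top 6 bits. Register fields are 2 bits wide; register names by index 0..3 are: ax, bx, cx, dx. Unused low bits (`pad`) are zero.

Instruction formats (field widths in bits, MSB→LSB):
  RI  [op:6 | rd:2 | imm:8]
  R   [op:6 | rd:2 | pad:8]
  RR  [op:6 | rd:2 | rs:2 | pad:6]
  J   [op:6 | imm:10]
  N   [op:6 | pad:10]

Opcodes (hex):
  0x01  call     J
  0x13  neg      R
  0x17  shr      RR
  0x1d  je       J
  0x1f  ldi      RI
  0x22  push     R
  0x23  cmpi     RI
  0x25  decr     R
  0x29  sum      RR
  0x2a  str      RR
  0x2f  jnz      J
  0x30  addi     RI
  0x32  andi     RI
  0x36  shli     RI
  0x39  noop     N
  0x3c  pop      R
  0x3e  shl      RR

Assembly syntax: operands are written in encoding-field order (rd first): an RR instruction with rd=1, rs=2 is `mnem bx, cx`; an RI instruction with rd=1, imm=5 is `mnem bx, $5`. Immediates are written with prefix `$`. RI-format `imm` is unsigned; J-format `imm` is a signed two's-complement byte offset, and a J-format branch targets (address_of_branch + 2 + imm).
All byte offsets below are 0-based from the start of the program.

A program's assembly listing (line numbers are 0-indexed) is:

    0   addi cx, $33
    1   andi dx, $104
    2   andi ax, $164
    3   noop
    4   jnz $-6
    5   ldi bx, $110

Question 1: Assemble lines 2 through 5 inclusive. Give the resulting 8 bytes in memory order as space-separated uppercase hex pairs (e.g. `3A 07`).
C8 A4 E4 00 BF FA 7D 6E

line 2 (andi): pack op=0x32:6|rd=0:2|imm=164:8 = 0xc8a4; big→ c8 a4
line 3 (noop): pack op=0x39:6|pad=0:10 = 0xe400; big→ e4 00
line 4 (jnz): pack op=0x2f:6|imm=-6:10 = 0xbffa; big→ bf fa
line 5 (ldi): pack op=0x1f:6|rd=1:2|imm=110:8 = 0x7d6e; big→ 7d 6e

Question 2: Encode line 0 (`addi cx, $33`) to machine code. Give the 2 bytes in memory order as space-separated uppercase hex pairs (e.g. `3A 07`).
line 0 (addi): pack op=0x30:6|rd=2:2|imm=33:8 = 0xc221; big→ c2 21

C2 21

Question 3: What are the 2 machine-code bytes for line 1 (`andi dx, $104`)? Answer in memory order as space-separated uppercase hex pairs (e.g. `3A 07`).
line 1 (andi): pack op=0x32:6|rd=3:2|imm=104:8 = 0xcb68; big→ cb 68

CB 68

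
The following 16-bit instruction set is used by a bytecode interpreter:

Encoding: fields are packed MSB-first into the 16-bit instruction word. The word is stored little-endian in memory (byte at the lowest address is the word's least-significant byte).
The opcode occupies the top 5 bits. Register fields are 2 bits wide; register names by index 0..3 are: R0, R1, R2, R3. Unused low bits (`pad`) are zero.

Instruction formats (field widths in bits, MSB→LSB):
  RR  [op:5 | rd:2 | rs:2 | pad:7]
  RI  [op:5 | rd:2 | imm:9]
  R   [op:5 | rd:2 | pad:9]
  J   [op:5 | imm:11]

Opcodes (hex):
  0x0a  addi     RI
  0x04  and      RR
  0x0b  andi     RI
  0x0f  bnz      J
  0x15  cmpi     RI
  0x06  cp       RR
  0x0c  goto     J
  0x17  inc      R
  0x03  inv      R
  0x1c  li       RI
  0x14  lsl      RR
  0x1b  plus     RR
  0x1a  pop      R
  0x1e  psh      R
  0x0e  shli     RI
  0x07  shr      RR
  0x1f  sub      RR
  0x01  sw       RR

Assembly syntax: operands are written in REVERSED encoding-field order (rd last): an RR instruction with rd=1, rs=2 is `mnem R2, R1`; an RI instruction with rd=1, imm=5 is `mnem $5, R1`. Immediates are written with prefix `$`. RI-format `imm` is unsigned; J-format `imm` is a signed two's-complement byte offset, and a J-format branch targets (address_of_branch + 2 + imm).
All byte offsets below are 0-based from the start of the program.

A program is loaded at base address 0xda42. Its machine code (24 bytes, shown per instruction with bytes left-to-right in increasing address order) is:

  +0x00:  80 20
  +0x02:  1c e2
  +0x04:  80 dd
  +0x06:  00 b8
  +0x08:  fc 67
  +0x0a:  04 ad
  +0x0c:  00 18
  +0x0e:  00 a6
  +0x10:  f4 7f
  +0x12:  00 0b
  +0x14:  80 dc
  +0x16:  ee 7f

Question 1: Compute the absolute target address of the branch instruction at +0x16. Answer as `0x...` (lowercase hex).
off 0x16: read ee 7f as little → 0x7fee
  op=0x7fee>>11=0xf ⇒ bnz (J)
  [10:0] imm=2030 (s11→-18) = $-18
  target = base 0xda42 + off 0x16 + 2 + imm -18 = 0xda48

0xda48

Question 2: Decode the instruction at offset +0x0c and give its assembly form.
[0c] 00 18 → 0x1800
  top 5b → 0x3 → inv [R]
  rd: (w>>9)&0x3=0x0 → R0

inv R0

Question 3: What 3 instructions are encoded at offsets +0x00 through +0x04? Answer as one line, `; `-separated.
and R1, R0; li $28, R1; plus R3, R2

@+00  little-endian(80 20) = 0x2080
  op=0x2080>>11=0x4 ⇒ and (RR)
  [10:9] rd=0 = R0
  [8:7] rs=1 = R1
@+02  little-endian(1c e2) = 0xe21c
  op=0xe21c>>11=0x1c ⇒ li (RI)
  [10:9] rd=1 = R1
  [8:0] imm=28 = $28
@+04  little-endian(80 dd) = 0xdd80
  op=0xdd80>>11=0x1b ⇒ plus (RR)
  [10:9] rd=2 = R2
  [8:7] rs=3 = R3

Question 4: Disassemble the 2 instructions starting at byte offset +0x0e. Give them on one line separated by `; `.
[0e] 00 a6 → 0xa600
  top 5b → 0x14 → lsl [RR]
  rd: (w>>9)&0x3=0x3 → R3
  rs: (w>>7)&0x3=0x0 → R0
[10] f4 7f → 0x7ff4
  top 5b → 0xf → bnz [J]
  imm: (w>>0)&0x7ff=0x7f4 (s11→-12) → $-12

lsl R0, R3; bnz $-12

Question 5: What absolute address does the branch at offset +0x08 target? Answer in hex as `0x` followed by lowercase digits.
off 0x08: read fc 67 as little → 0x67fc
  top 5b → 0xc → goto [J]
  imm: (w>>0)&0x7ff=0x7fc (s11→-4) → $-4
  target = base 0xda42 + off 0x08 + 2 + imm -4 = 0xda48

0xda48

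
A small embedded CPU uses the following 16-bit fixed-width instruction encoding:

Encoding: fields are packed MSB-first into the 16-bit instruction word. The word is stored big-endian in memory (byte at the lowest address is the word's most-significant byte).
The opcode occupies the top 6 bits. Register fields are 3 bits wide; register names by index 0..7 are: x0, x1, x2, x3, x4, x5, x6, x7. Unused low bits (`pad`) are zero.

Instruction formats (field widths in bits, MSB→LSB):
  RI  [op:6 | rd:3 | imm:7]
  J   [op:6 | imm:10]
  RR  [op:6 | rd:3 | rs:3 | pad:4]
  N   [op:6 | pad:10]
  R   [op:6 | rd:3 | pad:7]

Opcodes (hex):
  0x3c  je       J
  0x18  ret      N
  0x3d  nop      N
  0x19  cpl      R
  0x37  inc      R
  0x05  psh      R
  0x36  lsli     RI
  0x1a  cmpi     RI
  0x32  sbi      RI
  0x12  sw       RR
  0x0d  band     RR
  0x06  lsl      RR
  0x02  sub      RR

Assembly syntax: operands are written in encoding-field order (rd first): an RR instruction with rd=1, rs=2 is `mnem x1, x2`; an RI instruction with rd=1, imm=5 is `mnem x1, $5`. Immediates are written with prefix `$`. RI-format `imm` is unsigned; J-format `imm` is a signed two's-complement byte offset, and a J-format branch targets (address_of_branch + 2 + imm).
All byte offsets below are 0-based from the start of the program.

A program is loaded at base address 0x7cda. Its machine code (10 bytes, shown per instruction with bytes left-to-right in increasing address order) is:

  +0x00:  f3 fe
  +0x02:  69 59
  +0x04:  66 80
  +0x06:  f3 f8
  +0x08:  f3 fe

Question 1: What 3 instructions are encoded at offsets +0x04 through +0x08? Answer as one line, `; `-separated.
cpl x5; je $-8; je $-2

off 0x04: read 66 80 as big → 0x6680
  op=0x6680>>10=0x19 ⇒ cpl (R)
  rd: (w>>7)&0x7=0x5 → x5
off 0x06: read f3 f8 as big → 0xf3f8
  op=0xf3f8>>10=0x3c ⇒ je (J)
  imm: (w>>0)&0x3ff=0x3f8 (s10→-8) → $-8
off 0x08: read f3 fe as big → 0xf3fe
  op=0xf3fe>>10=0x3c ⇒ je (J)
  imm: (w>>0)&0x3ff=0x3fe (s10→-2) → $-2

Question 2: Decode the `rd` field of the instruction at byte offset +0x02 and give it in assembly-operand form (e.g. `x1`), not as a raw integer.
off 0x02: read 69 59 as big → 0x6959
  top 6b → 0x1a → cmpi [RI]
  [9:7] rd=2 = x2
  [6:0] imm=89 = $89

x2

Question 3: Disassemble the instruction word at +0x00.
je $-2

+0x00: f3 fe ⇒ word 0xf3fe (big)
  op=0xf3fe>>10=0x3c ⇒ je (J)
  [9:0] imm=1022 (s10→-2) = $-2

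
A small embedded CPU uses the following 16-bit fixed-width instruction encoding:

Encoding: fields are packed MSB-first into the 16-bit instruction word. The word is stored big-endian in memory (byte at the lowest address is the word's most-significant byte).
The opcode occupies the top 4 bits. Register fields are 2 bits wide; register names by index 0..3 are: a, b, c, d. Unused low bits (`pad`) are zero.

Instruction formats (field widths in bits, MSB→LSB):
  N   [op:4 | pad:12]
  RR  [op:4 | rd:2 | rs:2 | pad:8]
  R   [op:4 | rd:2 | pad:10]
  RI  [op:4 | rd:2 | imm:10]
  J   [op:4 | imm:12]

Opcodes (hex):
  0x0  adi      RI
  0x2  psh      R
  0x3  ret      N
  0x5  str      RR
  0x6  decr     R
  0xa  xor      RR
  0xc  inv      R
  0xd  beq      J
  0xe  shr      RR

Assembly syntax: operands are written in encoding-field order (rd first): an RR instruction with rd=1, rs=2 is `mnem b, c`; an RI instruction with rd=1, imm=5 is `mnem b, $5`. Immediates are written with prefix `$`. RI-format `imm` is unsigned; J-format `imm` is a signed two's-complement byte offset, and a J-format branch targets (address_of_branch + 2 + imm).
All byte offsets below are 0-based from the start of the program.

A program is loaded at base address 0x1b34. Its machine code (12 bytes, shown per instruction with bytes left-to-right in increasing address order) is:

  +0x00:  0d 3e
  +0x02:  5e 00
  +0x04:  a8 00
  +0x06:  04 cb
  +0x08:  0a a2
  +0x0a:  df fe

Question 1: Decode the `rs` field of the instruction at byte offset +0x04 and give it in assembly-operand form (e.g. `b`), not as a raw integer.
a

+0x04: a8 00 ⇒ word 0xa800 (big)
  opcode bits[15:12]=0xa: xor/RR
  [11:10] rd=2 = c
  [9:8] rs=0 = a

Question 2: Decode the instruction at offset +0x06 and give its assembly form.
adi b, $203

[06] 04 cb → 0x04cb
  top 4b → 0x0 → adi [RI]
  [11:10] rd=1 = b
  [9:0] imm=203 = $203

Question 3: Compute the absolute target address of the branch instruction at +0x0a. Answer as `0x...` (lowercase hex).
0x1b3e

@+0a  big-endian(df fe) = 0xdffe
  op=0xdffe>>12=0xd ⇒ beq (J)
  imm: (w>>0)&0xfff=0xffe (s12→-2) → $-2
  target = base 0x1b34 + off 0x0a + 2 + imm -2 = 0x1b3e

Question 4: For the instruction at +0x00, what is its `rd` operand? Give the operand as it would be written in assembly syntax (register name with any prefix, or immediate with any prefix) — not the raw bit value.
d

+0x00: 0d 3e ⇒ word 0x0d3e (big)
  top 4b → 0x0 → adi [RI]
  [11:10] rd=3 = d
  [9:0] imm=318 = $318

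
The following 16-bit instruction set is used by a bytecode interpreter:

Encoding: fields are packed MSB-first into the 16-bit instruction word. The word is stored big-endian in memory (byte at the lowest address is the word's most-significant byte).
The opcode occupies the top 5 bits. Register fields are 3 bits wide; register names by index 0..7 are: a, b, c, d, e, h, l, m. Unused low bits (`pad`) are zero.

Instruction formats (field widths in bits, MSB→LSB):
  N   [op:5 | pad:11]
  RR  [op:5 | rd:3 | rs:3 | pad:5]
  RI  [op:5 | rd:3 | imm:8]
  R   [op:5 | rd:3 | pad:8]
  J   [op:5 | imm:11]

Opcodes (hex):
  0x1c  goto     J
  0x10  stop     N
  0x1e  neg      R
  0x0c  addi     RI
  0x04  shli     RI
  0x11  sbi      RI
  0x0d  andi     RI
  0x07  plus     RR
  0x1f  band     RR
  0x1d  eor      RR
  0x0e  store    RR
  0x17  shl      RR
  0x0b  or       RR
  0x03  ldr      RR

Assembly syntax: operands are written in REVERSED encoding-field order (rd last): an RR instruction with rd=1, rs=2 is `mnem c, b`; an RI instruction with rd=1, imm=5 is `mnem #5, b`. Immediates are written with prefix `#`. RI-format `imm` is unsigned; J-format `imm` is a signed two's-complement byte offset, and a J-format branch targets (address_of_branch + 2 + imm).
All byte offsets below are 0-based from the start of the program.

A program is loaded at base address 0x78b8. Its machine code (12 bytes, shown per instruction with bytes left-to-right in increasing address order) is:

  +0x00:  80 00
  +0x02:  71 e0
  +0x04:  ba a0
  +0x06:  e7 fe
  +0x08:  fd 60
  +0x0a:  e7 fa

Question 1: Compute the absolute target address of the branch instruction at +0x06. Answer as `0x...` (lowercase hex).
+0x06: e7 fe ⇒ word 0xe7fe (big)
  top 5b → 0x1c → goto [J]
  imm@[10:0]=0x7fe (s11→-2) ⇒ #-2
  target = base 0x78b8 + off 0x06 + 2 + imm -2 = 0x78be

0x78be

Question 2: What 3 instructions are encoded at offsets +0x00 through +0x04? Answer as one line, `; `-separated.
@+00  big-endian(80 00) = 0x8000
  opcode bits[15:11]=0x10: stop/N
@+02  big-endian(71 e0) = 0x71e0
  opcode bits[15:11]=0xe: store/RR
  rd@[10:8]=0x1 ⇒ b
  rs@[7:5]=0x7 ⇒ m
@+04  big-endian(ba a0) = 0xbaa0
  opcode bits[15:11]=0x17: shl/RR
  rd@[10:8]=0x2 ⇒ c
  rs@[7:5]=0x5 ⇒ h

stop; store m, b; shl h, c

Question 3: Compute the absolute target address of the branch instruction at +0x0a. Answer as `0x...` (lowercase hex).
+0x0a: e7 fa ⇒ word 0xe7fa (big)
  opcode bits[15:11]=0x1c: goto/J
  imm: (w>>0)&0x7ff=0x7fa (s11→-6) → #-6
  target = base 0x78b8 + off 0x0a + 2 + imm -6 = 0x78be

0x78be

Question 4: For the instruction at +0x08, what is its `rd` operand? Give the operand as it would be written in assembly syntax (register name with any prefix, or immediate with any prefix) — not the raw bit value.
h

off 0x08: read fd 60 as big → 0xfd60
  top 5b → 0x1f → band [RR]
  [10:8] rd=5 = h
  [7:5] rs=3 = d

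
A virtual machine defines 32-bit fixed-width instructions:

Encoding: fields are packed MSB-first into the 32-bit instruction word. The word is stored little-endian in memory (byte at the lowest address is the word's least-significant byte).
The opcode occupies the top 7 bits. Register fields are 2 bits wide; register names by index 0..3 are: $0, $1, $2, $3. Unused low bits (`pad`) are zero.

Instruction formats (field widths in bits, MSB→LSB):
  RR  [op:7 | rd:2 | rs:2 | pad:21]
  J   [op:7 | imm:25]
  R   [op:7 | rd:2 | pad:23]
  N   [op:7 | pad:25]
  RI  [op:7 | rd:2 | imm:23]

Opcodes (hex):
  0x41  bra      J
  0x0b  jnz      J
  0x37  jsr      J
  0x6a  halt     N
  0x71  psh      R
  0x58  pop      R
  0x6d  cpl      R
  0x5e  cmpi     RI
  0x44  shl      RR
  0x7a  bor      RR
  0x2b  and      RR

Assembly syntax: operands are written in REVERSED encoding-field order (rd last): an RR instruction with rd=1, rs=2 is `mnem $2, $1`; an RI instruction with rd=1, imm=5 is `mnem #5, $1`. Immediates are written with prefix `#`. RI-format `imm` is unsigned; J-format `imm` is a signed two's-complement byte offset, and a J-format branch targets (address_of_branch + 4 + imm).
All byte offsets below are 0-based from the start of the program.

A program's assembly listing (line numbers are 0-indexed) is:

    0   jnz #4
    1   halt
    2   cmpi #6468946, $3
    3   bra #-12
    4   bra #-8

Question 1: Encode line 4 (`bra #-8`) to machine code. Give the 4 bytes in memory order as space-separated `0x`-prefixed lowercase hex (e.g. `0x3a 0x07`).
4. bra fields op=0x41:7|imm=-8:25 → word 83fffff8h → f8 ff ff 83

0xf8 0xff 0xff 0x83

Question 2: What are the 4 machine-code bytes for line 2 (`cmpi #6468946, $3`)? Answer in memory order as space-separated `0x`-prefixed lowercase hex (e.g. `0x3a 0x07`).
line 2 (cmpi): pack op=0x5e:7|rd=3:2|imm=6468946:23 = 0xbde2b552; little→ 52 b5 e2 bd

0x52 0xb5 0xe2 0xbd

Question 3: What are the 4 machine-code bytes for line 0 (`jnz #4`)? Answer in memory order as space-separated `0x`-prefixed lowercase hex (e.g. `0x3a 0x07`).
0. jnz fields op=0xb:7|imm=4:25 → word 16000004h → 04 00 00 16

0x04 0x00 0x00 0x16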